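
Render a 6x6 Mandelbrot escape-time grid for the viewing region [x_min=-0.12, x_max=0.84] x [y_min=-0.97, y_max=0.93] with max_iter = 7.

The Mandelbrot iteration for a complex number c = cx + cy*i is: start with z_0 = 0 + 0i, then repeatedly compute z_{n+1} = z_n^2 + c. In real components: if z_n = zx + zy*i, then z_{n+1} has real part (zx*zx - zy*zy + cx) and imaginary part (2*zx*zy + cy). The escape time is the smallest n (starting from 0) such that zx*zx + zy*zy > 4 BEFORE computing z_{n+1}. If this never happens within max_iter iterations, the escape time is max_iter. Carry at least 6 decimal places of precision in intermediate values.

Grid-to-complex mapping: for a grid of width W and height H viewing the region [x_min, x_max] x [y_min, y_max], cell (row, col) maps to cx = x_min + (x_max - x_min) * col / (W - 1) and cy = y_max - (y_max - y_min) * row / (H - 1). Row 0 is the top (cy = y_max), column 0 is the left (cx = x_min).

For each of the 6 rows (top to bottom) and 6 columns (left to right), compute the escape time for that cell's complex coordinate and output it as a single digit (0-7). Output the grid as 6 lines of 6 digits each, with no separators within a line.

Answer: 754322
777533
777643
777743
777533
754322

Derivation:
(row=0, col=0): c = -0.1200 + 0.9300i → escape time 7
(row=0, col=1): c = 0.0720 + 0.9300i → escape time 5
(row=0, col=2): c = 0.2640 + 0.9300i → escape time 4
(row=0, col=3): c = 0.4560 + 0.9300i → escape time 3
(row=0, col=4): c = 0.6480 + 0.9300i → escape time 2
(row=0, col=5): c = 0.8400 + 0.9300i → escape time 2
(row=1, col=0): c = -0.1200 + 0.5500i → escape time 7
(row=1, col=1): c = 0.0720 + 0.5500i → escape time 7
(row=1, col=2): c = 0.2640 + 0.5500i → escape time 7
(row=1, col=3): c = 0.4560 + 0.5500i → escape time 5
(row=1, col=4): c = 0.6480 + 0.5500i → escape time 3
(row=1, col=5): c = 0.8400 + 0.5500i → escape time 3
(row=2, col=0): c = -0.1200 + 0.1700i → escape time 7
(row=2, col=1): c = 0.0720 + 0.1700i → escape time 7
(row=2, col=2): c = 0.2640 + 0.1700i → escape time 7
(row=2, col=3): c = 0.4560 + 0.1700i → escape time 6
(row=2, col=4): c = 0.6480 + 0.1700i → escape time 4
(row=2, col=5): c = 0.8400 + 0.1700i → escape time 3
(row=3, col=0): c = -0.1200 + -0.2100i → escape time 7
(row=3, col=1): c = 0.0720 + -0.2100i → escape time 7
(row=3, col=2): c = 0.2640 + -0.2100i → escape time 7
(row=3, col=3): c = 0.4560 + -0.2100i → escape time 7
(row=3, col=4): c = 0.6480 + -0.2100i → escape time 4
(row=3, col=5): c = 0.8400 + -0.2100i → escape time 3
(row=4, col=0): c = -0.1200 + -0.5900i → escape time 7
(row=4, col=1): c = 0.0720 + -0.5900i → escape time 7
(row=4, col=2): c = 0.2640 + -0.5900i → escape time 7
(row=4, col=3): c = 0.4560 + -0.5900i → escape time 5
(row=4, col=4): c = 0.6480 + -0.5900i → escape time 3
(row=4, col=5): c = 0.8400 + -0.5900i → escape time 3
(row=5, col=0): c = -0.1200 + -0.9700i → escape time 7
(row=5, col=1): c = 0.0720 + -0.9700i → escape time 5
(row=5, col=2): c = 0.2640 + -0.9700i → escape time 4
(row=5, col=3): c = 0.4560 + -0.9700i → escape time 3
(row=5, col=4): c = 0.6480 + -0.9700i → escape time 2
(row=5, col=5): c = 0.8400 + -0.9700i → escape time 2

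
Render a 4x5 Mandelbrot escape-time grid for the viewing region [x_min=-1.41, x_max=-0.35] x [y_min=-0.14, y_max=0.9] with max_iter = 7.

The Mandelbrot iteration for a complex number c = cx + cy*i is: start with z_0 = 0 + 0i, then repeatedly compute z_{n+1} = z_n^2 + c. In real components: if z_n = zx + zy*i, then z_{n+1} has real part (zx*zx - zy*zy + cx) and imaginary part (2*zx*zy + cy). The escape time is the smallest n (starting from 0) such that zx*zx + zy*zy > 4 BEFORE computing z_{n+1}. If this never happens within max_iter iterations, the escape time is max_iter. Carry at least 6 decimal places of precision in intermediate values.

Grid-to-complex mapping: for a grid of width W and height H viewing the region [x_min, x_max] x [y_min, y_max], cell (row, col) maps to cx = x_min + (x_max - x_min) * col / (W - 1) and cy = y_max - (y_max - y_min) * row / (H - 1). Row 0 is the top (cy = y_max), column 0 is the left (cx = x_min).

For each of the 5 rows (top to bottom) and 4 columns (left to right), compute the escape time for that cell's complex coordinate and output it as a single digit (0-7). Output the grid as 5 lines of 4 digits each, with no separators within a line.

Answer: 3345
3467
5777
7777
7777

Derivation:
(row=0, col=0): c = -1.4100 + 0.9000i → escape time 3
(row=0, col=1): c = -1.0567 + 0.9000i → escape time 3
(row=0, col=2): c = -0.7033 + 0.9000i → escape time 4
(row=0, col=3): c = -0.3500 + 0.9000i → escape time 5
(row=1, col=0): c = -1.4100 + 0.6400i → escape time 3
(row=1, col=1): c = -1.0567 + 0.6400i → escape time 4
(row=1, col=2): c = -0.7033 + 0.6400i → escape time 6
(row=1, col=3): c = -0.3500 + 0.6400i → escape time 7
(row=2, col=0): c = -1.4100 + 0.3800i → escape time 5
(row=2, col=1): c = -1.0567 + 0.3800i → escape time 7
(row=2, col=2): c = -0.7033 + 0.3800i → escape time 7
(row=2, col=3): c = -0.3500 + 0.3800i → escape time 7
(row=3, col=0): c = -1.4100 + 0.1200i → escape time 7
(row=3, col=1): c = -1.0567 + 0.1200i → escape time 7
(row=3, col=2): c = -0.7033 + 0.1200i → escape time 7
(row=3, col=3): c = -0.3500 + 0.1200i → escape time 7
(row=4, col=0): c = -1.4100 + -0.1400i → escape time 7
(row=4, col=1): c = -1.0567 + -0.1400i → escape time 7
(row=4, col=2): c = -0.7033 + -0.1400i → escape time 7
(row=4, col=3): c = -0.3500 + -0.1400i → escape time 7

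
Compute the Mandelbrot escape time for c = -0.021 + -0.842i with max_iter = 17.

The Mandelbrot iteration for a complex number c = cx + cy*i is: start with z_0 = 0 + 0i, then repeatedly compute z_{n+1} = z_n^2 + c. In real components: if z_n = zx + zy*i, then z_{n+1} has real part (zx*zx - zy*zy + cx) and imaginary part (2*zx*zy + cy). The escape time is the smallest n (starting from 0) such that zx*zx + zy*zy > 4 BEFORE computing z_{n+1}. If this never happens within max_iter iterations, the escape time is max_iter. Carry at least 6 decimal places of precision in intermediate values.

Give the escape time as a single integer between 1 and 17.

z_0 = 0 + 0i, c = -0.0210 + -0.8420i
Iter 1: z = -0.0210 + -0.8420i, |z|^2 = 0.7094
Iter 2: z = -0.7295 + -0.8066i, |z|^2 = 1.1829
Iter 3: z = -0.1395 + 0.3349i, |z|^2 = 0.1316
Iter 4: z = -0.1137 + -0.9354i, |z|^2 = 0.8879
Iter 5: z = -0.8831 + -0.6292i, |z|^2 = 1.1758
Iter 6: z = 0.3629 + 0.2693i, |z|^2 = 0.2042
Iter 7: z = 0.0381 + -0.6465i, |z|^2 = 0.4195
Iter 8: z = -0.4376 + -0.8913i, |z|^2 = 0.9859
Iter 9: z = -0.6240 + -0.0620i, |z|^2 = 0.3932
Iter 10: z = 0.3645 + -0.7646i, |z|^2 = 0.7175
Iter 11: z = -0.4728 + -1.3994i, |z|^2 = 2.1818
Iter 12: z = -1.7557 + 0.4813i, |z|^2 = 3.3142
Iter 13: z = 2.8299 + -2.5320i, |z|^2 = 14.4194
Escaped at iteration 13

Answer: 13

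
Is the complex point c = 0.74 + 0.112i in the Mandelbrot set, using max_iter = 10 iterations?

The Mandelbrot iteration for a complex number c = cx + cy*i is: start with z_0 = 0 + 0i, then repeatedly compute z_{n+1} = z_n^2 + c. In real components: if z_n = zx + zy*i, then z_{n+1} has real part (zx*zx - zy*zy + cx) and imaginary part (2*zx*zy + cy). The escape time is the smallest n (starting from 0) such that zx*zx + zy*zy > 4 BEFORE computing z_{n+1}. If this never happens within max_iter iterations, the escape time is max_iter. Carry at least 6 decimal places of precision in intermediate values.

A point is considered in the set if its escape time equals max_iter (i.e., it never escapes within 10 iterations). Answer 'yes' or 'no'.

z_0 = 0 + 0i, c = 0.7400 + 0.1120i
Iter 1: z = 0.7400 + 0.1120i, |z|^2 = 0.5601
Iter 2: z = 1.2751 + 0.2778i, |z|^2 = 1.7029
Iter 3: z = 2.2886 + 0.8203i, |z|^2 = 5.9107
Escaped at iteration 3

Answer: no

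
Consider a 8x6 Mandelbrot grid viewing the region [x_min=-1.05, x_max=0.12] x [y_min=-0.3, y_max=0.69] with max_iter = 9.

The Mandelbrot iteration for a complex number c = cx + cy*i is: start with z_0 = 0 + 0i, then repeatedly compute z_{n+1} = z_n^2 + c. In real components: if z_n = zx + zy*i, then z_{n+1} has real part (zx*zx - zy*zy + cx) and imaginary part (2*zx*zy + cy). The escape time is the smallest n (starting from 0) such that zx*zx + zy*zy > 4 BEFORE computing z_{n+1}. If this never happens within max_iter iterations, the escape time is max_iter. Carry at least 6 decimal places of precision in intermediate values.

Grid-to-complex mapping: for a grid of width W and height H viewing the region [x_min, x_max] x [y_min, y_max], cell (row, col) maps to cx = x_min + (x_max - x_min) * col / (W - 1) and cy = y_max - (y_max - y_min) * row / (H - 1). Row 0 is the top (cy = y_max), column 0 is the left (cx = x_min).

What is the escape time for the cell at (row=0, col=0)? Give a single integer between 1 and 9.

Answer: 4

Derivation:
z_0 = 0 + 0i, c = -1.0500 + 0.6900i
Iter 1: z = -1.0500 + 0.6900i, |z|^2 = 1.5786
Iter 2: z = -0.4236 + -0.7590i, |z|^2 = 0.7555
Iter 3: z = -1.4466 + 1.3330i, |z|^2 = 3.8697
Iter 4: z = -0.7342 + -3.1668i, |z|^2 = 10.5678
Escaped at iteration 4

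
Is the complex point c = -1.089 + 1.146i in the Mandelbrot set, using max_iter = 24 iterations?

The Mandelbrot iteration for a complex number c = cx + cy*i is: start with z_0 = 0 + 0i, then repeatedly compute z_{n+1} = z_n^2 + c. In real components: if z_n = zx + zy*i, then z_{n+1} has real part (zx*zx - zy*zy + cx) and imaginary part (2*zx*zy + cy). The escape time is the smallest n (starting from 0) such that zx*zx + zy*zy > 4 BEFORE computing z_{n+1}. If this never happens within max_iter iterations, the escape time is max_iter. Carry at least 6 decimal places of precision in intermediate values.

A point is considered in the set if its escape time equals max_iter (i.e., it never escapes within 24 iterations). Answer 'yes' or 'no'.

Answer: no

Derivation:
z_0 = 0 + 0i, c = -1.0890 + 1.1460i
Iter 1: z = -1.0890 + 1.1460i, |z|^2 = 2.4992
Iter 2: z = -1.2164 + -1.3500i, |z|^2 = 3.3021
Iter 3: z = -1.4319 + 4.4302i, |z|^2 = 21.6772
Escaped at iteration 3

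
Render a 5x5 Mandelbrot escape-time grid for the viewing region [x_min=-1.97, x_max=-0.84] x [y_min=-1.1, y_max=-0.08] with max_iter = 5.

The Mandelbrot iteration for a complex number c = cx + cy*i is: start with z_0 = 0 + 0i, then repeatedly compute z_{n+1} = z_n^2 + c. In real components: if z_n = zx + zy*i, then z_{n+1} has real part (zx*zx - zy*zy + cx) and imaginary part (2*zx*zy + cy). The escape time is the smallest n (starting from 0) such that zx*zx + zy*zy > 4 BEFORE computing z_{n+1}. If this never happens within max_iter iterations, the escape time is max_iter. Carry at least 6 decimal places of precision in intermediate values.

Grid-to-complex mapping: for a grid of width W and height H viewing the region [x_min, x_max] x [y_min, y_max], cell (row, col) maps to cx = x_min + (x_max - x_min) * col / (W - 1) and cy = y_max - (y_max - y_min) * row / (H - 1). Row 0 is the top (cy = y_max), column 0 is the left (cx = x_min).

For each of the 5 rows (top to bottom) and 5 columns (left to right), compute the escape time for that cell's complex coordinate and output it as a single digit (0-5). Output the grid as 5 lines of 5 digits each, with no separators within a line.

(row=0, col=0): c = -1.9700 + -0.0800i → escape time 4
(row=0, col=1): c = -1.6875 + -0.0800i → escape time 5
(row=0, col=2): c = -1.4050 + -0.0800i → escape time 5
(row=0, col=3): c = -1.1225 + -0.0800i → escape time 5
(row=0, col=4): c = -0.8400 + -0.0800i → escape time 5
(row=1, col=0): c = -1.9700 + -0.3350i → escape time 2
(row=1, col=1): c = -1.6875 + -0.3350i → escape time 4
(row=1, col=2): c = -1.4050 + -0.3350i → escape time 5
(row=1, col=3): c = -1.1225 + -0.3350i → escape time 5
(row=1, col=4): c = -0.8400 + -0.3350i → escape time 5
(row=2, col=0): c = -1.9700 + -0.5900i → escape time 1
(row=2, col=1): c = -1.6875 + -0.5900i → escape time 3
(row=2, col=2): c = -1.4050 + -0.5900i → escape time 3
(row=2, col=3): c = -1.1225 + -0.5900i → escape time 4
(row=2, col=4): c = -0.8400 + -0.5900i → escape time 5
(row=3, col=0): c = -1.9700 + -0.8450i → escape time 1
(row=3, col=1): c = -1.6875 + -0.8450i → escape time 2
(row=3, col=2): c = -1.4050 + -0.8450i → escape time 3
(row=3, col=3): c = -1.1225 + -0.8450i → escape time 3
(row=3, col=4): c = -0.8400 + -0.8450i → escape time 4
(row=4, col=0): c = -1.9700 + -1.1000i → escape time 1
(row=4, col=1): c = -1.6875 + -1.1000i → escape time 1
(row=4, col=2): c = -1.4050 + -1.1000i → escape time 2
(row=4, col=3): c = -1.1225 + -1.1000i → escape time 3
(row=4, col=4): c = -0.8400 + -1.1000i → escape time 3

Answer: 45555
24555
13345
12334
11233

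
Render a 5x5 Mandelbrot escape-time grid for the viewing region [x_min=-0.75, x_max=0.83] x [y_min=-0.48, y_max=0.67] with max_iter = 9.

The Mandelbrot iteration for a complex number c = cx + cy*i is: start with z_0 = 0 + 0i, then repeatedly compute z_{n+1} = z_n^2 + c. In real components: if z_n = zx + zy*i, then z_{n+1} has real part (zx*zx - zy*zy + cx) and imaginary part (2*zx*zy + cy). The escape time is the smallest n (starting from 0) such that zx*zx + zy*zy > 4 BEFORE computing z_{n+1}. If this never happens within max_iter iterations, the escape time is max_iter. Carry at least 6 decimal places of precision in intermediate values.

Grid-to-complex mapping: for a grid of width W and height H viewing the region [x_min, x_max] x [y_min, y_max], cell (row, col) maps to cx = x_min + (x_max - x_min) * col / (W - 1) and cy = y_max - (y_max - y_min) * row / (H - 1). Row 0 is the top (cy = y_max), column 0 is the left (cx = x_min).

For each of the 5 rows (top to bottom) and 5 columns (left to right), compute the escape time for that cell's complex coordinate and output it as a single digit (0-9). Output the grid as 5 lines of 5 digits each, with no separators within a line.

Answer: 59952
89993
99963
99993
79963

Derivation:
(row=0, col=0): c = -0.7500 + 0.6700i → escape time 5
(row=0, col=1): c = -0.3550 + 0.6700i → escape time 9
(row=0, col=2): c = 0.0400 + 0.6700i → escape time 9
(row=0, col=3): c = 0.4350 + 0.6700i → escape time 5
(row=0, col=4): c = 0.8300 + 0.6700i → escape time 2
(row=1, col=0): c = -0.7500 + 0.3825i → escape time 8
(row=1, col=1): c = -0.3550 + 0.3825i → escape time 9
(row=1, col=2): c = 0.0400 + 0.3825i → escape time 9
(row=1, col=3): c = 0.4350 + 0.3825i → escape time 9
(row=1, col=4): c = 0.8300 + 0.3825i → escape time 3
(row=2, col=0): c = -0.7500 + 0.0950i → escape time 9
(row=2, col=1): c = -0.3550 + 0.0950i → escape time 9
(row=2, col=2): c = 0.0400 + 0.0950i → escape time 9
(row=2, col=3): c = 0.4350 + 0.0950i → escape time 6
(row=2, col=4): c = 0.8300 + 0.0950i → escape time 3
(row=3, col=0): c = -0.7500 + -0.1925i → escape time 9
(row=3, col=1): c = -0.3550 + -0.1925i → escape time 9
(row=3, col=2): c = 0.0400 + -0.1925i → escape time 9
(row=3, col=3): c = 0.4350 + -0.1925i → escape time 9
(row=3, col=4): c = 0.8300 + -0.1925i → escape time 3
(row=4, col=0): c = -0.7500 + -0.4800i → escape time 7
(row=4, col=1): c = -0.3550 + -0.4800i → escape time 9
(row=4, col=2): c = 0.0400 + -0.4800i → escape time 9
(row=4, col=3): c = 0.4350 + -0.4800i → escape time 6
(row=4, col=4): c = 0.8300 + -0.4800i → escape time 3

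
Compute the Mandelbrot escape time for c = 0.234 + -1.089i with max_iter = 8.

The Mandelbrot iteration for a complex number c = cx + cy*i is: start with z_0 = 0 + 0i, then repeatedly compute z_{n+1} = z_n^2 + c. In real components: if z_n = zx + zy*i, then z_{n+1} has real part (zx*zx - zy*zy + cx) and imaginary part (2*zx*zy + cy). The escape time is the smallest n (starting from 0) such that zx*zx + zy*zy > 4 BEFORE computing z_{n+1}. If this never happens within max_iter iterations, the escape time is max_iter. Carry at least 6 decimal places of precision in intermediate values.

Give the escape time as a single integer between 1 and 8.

z_0 = 0 + 0i, c = 0.2340 + -1.0890i
Iter 1: z = 0.2340 + -1.0890i, |z|^2 = 1.2407
Iter 2: z = -0.8972 + -1.5987i, |z|^2 = 3.3606
Iter 3: z = -1.5168 + 1.7795i, |z|^2 = 5.4673
Escaped at iteration 3

Answer: 3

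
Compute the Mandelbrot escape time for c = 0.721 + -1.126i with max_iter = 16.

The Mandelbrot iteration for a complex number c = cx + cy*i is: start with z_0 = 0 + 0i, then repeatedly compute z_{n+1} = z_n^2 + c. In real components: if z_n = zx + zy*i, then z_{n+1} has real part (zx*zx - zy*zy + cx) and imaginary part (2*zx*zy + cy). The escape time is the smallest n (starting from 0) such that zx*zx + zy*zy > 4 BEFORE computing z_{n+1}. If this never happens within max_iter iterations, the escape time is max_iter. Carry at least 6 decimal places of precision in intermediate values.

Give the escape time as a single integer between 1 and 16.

Answer: 2

Derivation:
z_0 = 0 + 0i, c = 0.7210 + -1.1260i
Iter 1: z = 0.7210 + -1.1260i, |z|^2 = 1.7877
Iter 2: z = -0.0270 + -2.7497i, |z|^2 = 7.5615
Escaped at iteration 2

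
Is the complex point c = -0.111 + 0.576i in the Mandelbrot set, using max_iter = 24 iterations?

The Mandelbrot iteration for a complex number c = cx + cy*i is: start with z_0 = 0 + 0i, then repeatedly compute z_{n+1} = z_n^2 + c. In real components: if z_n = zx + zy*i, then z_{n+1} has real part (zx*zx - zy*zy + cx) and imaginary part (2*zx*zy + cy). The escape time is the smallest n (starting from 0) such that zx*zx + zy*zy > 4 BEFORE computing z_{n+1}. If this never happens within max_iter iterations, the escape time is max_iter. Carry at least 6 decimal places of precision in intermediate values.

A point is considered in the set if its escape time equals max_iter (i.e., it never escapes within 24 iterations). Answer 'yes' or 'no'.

z_0 = 0 + 0i, c = -0.1110 + 0.5760i
Iter 1: z = -0.1110 + 0.5760i, |z|^2 = 0.3441
Iter 2: z = -0.4305 + 0.4481i, |z|^2 = 0.3861
Iter 3: z = -0.1265 + 0.1902i, |z|^2 = 0.0522
Iter 4: z = -0.1312 + 0.5279i, |z|^2 = 0.2959
Iter 5: z = -0.3724 + 0.4375i, |z|^2 = 0.3301
Iter 6: z = -0.1637 + 0.2501i, |z|^2 = 0.0894
Iter 7: z = -0.1467 + 0.4941i, |z|^2 = 0.2657
Iter 8: z = -0.3336 + 0.4310i, |z|^2 = 0.2970
Iter 9: z = -0.1854 + 0.2884i, |z|^2 = 0.1176
Iter 10: z = -0.1598 + 0.4690i, |z|^2 = 0.2455
Iter 11: z = -0.3054 + 0.4261i, |z|^2 = 0.2749
Iter 12: z = -0.1993 + 0.3157i, |z|^2 = 0.1394
Iter 13: z = -0.1710 + 0.4502i, |z|^2 = 0.2319
Iter 14: z = -0.2844 + 0.4221i, |z|^2 = 0.2590
Iter 15: z = -0.2082 + 0.3359i, |z|^2 = 0.1562
Iter 16: z = -0.1805 + 0.4361i, |z|^2 = 0.2228
Iter 17: z = -0.2686 + 0.4186i, |z|^2 = 0.2474
Iter 18: z = -0.2141 + 0.3511i, |z|^2 = 0.1691
Iter 19: z = -0.1885 + 0.4257i, |z|^2 = 0.2167
Iter 20: z = -0.2567 + 0.4156i, |z|^2 = 0.2386
Iter 21: z = -0.2178 + 0.3627i, |z|^2 = 0.1790
Iter 22: z = -0.1951 + 0.4180i, |z|^2 = 0.2128
Iter 23: z = -0.2477 + 0.4129i, |z|^2 = 0.2318
Did not escape in 24 iterations → in set

Answer: yes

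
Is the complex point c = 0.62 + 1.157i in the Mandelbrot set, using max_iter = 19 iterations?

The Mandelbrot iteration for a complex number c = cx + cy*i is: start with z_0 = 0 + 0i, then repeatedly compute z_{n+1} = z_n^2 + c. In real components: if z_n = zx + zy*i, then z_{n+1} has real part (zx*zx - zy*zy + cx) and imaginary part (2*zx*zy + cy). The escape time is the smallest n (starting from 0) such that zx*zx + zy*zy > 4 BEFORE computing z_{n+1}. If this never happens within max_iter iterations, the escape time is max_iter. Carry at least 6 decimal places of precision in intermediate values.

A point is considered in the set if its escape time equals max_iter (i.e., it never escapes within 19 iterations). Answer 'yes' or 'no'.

Answer: no

Derivation:
z_0 = 0 + 0i, c = 0.6200 + 1.1570i
Iter 1: z = 0.6200 + 1.1570i, |z|^2 = 1.7230
Iter 2: z = -0.3342 + 2.5917i, |z|^2 = 6.8285
Escaped at iteration 2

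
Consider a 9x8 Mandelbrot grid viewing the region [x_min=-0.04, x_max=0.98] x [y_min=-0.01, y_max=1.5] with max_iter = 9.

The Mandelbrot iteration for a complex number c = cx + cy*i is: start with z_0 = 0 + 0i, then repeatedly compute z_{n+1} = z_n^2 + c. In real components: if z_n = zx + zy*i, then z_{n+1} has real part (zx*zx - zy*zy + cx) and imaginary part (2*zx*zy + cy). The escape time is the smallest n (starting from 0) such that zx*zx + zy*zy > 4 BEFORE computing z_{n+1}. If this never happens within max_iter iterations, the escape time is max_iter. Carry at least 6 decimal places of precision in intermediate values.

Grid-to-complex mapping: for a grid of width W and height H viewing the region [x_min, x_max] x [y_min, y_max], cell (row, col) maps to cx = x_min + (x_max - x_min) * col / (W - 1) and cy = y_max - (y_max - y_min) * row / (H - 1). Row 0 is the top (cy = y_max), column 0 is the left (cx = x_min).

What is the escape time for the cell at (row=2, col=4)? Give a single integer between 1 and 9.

Answer: 2

Derivation:
z_0 = 0 + 0i, c = 0.4700 + 1.0686i
Iter 1: z = 0.4700 + 1.0686i, |z|^2 = 1.3627
Iter 2: z = -0.4509 + 2.0730i, |z|^2 = 4.5008
Escaped at iteration 2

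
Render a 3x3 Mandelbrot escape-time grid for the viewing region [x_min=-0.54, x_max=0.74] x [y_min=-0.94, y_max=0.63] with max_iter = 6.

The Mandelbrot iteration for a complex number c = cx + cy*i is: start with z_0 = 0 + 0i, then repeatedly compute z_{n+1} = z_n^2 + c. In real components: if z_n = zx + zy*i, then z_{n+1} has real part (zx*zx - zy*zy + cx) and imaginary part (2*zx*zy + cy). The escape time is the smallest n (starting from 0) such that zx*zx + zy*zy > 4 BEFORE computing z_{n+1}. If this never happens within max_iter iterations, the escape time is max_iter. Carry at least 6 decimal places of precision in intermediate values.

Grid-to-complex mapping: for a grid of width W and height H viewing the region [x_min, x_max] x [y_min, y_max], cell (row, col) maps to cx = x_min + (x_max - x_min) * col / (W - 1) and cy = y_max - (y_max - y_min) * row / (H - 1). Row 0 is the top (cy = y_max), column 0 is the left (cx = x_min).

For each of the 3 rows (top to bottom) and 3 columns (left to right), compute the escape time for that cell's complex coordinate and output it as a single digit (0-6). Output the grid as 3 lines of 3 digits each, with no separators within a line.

(row=0, col=0): c = -0.5400 + 0.6300i → escape time 6
(row=0, col=1): c = 0.1000 + 0.6300i → escape time 6
(row=0, col=2): c = 0.7400 + 0.6300i → escape time 3
(row=1, col=0): c = -0.5400 + -0.1550i → escape time 6
(row=1, col=1): c = 0.1000 + -0.1550i → escape time 6
(row=1, col=2): c = 0.7400 + -0.1550i → escape time 3
(row=2, col=0): c = -0.5400 + -0.9400i → escape time 4
(row=2, col=1): c = 0.1000 + -0.9400i → escape time 5
(row=2, col=2): c = 0.7400 + -0.9400i → escape time 2

Answer: 663
663
452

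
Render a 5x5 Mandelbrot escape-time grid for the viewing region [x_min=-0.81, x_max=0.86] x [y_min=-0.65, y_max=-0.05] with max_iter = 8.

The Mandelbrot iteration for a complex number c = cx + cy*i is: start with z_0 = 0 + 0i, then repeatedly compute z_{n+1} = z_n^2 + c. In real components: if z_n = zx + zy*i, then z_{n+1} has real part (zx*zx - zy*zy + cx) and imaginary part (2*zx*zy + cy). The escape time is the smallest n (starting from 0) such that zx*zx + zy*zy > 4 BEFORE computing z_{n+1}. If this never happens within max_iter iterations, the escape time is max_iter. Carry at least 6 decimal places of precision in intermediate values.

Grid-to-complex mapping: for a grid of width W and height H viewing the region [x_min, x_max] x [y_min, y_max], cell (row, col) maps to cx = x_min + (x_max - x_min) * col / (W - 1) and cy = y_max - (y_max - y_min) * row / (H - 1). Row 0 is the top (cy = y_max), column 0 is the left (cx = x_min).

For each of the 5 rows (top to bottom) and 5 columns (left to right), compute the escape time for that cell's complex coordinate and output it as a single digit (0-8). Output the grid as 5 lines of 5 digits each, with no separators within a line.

(row=0, col=0): c = -0.8100 + -0.0500i → escape time 8
(row=0, col=1): c = -0.3925 + -0.0500i → escape time 8
(row=0, col=2): c = 0.0250 + -0.0500i → escape time 8
(row=0, col=3): c = 0.4425 + -0.0500i → escape time 6
(row=0, col=4): c = 0.8600 + -0.0500i → escape time 3
(row=1, col=0): c = -0.8100 + -0.2000i → escape time 8
(row=1, col=1): c = -0.3925 + -0.2000i → escape time 8
(row=1, col=2): c = 0.0250 + -0.2000i → escape time 8
(row=1, col=3): c = 0.4425 + -0.2000i → escape time 8
(row=1, col=4): c = 0.8600 + -0.2000i → escape time 3
(row=2, col=0): c = -0.8100 + -0.3500i → escape time 8
(row=2, col=1): c = -0.3925 + -0.3500i → escape time 8
(row=2, col=2): c = 0.0250 + -0.3500i → escape time 8
(row=2, col=3): c = 0.4425 + -0.3500i → escape time 8
(row=2, col=4): c = 0.8600 + -0.3500i → escape time 3
(row=3, col=0): c = -0.8100 + -0.5000i → escape time 6
(row=3, col=1): c = -0.3925 + -0.5000i → escape time 8
(row=3, col=2): c = 0.0250 + -0.5000i → escape time 8
(row=3, col=3): c = 0.4425 + -0.5000i → escape time 6
(row=3, col=4): c = 0.8600 + -0.5000i → escape time 3
(row=4, col=0): c = -0.8100 + -0.6500i → escape time 5
(row=4, col=1): c = -0.3925 + -0.6500i → escape time 8
(row=4, col=2): c = 0.0250 + -0.6500i → escape time 8
(row=4, col=3): c = 0.4425 + -0.6500i → escape time 5
(row=4, col=4): c = 0.8600 + -0.6500i → escape time 2

Answer: 88863
88883
88883
68863
58852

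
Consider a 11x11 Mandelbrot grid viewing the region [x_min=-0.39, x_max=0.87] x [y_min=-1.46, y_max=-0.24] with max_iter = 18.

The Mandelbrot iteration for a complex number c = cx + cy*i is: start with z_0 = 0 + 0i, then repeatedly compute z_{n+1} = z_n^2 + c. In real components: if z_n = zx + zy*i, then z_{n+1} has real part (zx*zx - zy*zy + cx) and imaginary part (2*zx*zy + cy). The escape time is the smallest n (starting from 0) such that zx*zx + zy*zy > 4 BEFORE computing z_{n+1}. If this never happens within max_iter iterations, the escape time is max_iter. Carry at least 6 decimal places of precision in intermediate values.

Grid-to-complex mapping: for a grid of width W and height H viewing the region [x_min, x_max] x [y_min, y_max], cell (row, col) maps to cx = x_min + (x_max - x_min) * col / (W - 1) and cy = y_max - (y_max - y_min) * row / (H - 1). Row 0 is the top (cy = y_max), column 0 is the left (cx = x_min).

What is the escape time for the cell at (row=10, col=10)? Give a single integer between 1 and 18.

Answer: 2

Derivation:
z_0 = 0 + 0i, c = 0.8700 + -1.4600i
Iter 1: z = 0.8700 + -1.4600i, |z|^2 = 2.8885
Iter 2: z = -0.5047 + -4.0004i, |z|^2 = 16.2579
Escaped at iteration 2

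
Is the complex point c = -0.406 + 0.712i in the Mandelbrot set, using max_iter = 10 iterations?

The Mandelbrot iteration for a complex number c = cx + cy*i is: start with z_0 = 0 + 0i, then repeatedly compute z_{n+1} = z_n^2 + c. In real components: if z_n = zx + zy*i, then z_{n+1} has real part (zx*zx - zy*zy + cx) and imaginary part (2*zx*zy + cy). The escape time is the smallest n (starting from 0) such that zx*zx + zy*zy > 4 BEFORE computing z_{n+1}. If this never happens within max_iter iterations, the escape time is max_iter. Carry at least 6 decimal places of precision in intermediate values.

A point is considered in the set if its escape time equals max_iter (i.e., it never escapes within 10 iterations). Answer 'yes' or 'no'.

z_0 = 0 + 0i, c = -0.4060 + 0.7120i
Iter 1: z = -0.4060 + 0.7120i, |z|^2 = 0.6718
Iter 2: z = -0.7481 + 0.1339i, |z|^2 = 0.5776
Iter 3: z = 0.1357 + 0.5117i, |z|^2 = 0.2803
Iter 4: z = -0.6494 + 0.8509i, |z|^2 = 1.1458
Iter 5: z = -0.7083 + -0.3932i, |z|^2 = 0.6564
Iter 6: z = -0.0589 + 1.2691i, |z|^2 = 1.6141
Iter 7: z = -2.0131 + 0.5624i, |z|^2 = 4.3689
Escaped at iteration 7

Answer: no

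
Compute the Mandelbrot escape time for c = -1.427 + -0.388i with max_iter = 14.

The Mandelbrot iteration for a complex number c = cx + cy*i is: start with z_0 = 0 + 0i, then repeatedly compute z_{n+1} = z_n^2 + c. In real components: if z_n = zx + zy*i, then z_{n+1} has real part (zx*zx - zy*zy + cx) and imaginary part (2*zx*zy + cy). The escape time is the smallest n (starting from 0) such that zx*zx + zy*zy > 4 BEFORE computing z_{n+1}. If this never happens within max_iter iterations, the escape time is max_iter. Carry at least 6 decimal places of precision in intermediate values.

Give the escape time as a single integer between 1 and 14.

Answer: 4

Derivation:
z_0 = 0 + 0i, c = -1.4270 + -0.3880i
Iter 1: z = -1.4270 + -0.3880i, |z|^2 = 2.1869
Iter 2: z = 0.4588 + 0.7194i, |z|^2 = 0.7280
Iter 3: z = -1.7340 + 0.2721i, |z|^2 = 3.0807
Iter 4: z = 1.5057 + -1.3315i, |z|^2 = 4.0399
Escaped at iteration 4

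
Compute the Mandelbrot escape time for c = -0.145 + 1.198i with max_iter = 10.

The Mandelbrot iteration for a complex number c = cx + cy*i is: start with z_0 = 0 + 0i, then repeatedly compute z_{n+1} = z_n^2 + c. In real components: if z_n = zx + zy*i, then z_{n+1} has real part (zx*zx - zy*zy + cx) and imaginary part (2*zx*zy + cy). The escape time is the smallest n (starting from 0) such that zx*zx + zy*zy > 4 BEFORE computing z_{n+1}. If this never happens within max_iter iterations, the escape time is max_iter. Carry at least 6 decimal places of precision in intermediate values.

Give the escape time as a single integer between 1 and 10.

Answer: 3

Derivation:
z_0 = 0 + 0i, c = -0.1450 + 1.1980i
Iter 1: z = -0.1450 + 1.1980i, |z|^2 = 1.4562
Iter 2: z = -1.5592 + 0.8506i, |z|^2 = 3.1545
Iter 3: z = 1.5626 + -1.4544i, |z|^2 = 4.5569
Escaped at iteration 3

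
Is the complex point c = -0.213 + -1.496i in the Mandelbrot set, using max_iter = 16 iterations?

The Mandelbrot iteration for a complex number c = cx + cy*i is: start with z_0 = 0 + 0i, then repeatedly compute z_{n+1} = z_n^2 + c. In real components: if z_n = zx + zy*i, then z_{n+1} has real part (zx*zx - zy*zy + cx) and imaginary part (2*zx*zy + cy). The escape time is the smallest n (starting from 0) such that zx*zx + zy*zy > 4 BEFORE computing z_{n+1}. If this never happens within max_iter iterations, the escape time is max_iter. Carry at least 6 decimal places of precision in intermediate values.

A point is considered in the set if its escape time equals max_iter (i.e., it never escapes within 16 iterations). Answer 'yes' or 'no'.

z_0 = 0 + 0i, c = -0.2130 + -1.4960i
Iter 1: z = -0.2130 + -1.4960i, |z|^2 = 2.2834
Iter 2: z = -2.4056 + -0.8587i, |z|^2 = 6.5245
Escaped at iteration 2

Answer: no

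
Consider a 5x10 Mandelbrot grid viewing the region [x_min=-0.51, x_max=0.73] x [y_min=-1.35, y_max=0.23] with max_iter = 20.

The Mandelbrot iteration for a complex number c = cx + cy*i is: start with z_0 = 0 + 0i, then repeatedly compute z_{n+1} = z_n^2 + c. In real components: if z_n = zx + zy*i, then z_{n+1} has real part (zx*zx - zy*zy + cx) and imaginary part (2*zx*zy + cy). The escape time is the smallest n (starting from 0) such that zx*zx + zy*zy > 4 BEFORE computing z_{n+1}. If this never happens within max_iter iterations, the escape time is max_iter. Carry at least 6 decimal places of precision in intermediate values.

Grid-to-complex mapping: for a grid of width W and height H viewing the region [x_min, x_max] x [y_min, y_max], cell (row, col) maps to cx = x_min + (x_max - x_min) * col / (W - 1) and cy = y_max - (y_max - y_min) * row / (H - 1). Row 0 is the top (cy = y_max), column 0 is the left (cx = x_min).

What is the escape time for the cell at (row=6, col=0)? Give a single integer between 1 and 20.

Answer: 5

Derivation:
z_0 = 0 + 0i, c = -0.5100 + -0.8233i
Iter 1: z = -0.5100 + -0.8233i, |z|^2 = 0.9380
Iter 2: z = -0.9278 + 0.0165i, |z|^2 = 0.8610
Iter 3: z = 0.3505 + -0.8539i, |z|^2 = 0.8520
Iter 4: z = -1.1163 + -1.4219i, |z|^2 = 3.2679
Iter 5: z = -1.2858 + 2.3511i, |z|^2 = 7.1811
Escaped at iteration 5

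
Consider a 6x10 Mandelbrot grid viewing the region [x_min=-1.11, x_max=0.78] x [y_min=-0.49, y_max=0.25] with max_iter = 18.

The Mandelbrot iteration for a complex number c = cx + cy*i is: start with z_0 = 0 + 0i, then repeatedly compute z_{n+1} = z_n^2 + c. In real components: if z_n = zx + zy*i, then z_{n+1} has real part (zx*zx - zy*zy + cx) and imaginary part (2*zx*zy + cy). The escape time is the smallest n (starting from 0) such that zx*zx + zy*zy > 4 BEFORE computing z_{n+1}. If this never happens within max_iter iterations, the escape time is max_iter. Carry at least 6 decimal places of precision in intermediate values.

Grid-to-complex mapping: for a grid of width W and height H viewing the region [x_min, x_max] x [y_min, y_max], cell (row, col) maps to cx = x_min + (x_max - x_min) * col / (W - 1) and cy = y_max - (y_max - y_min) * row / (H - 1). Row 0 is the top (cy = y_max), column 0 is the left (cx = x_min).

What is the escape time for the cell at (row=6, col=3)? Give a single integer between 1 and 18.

z_0 = 0 + 0i, c = 0.0240 + -0.2433i
Iter 1: z = 0.0240 + -0.2433i, |z|^2 = 0.0598
Iter 2: z = -0.0346 + -0.2550i, |z|^2 = 0.0662
Iter 3: z = -0.0398 + -0.2257i, |z|^2 = 0.0525
Iter 4: z = -0.0253 + -0.2254i, |z|^2 = 0.0514
Iter 5: z = -0.0261 + -0.2319i, |z|^2 = 0.0545
Iter 6: z = -0.0291 + -0.2312i, |z|^2 = 0.0543
Iter 7: z = -0.0286 + -0.2299i, |z|^2 = 0.0537
Iter 8: z = -0.0280 + -0.2302i, |z|^2 = 0.0538
Iter 9: z = -0.0282 + -0.2304i, |z|^2 = 0.0539
Iter 10: z = -0.0283 + -0.2303i, |z|^2 = 0.0539
Iter 11: z = -0.0283 + -0.2303i, |z|^2 = 0.0538
Iter 12: z = -0.0282 + -0.2303i, |z|^2 = 0.0538
Iter 13: z = -0.0282 + -0.2303i, |z|^2 = 0.0538
Iter 14: z = -0.0283 + -0.2303i, |z|^2 = 0.0538
Iter 15: z = -0.0282 + -0.2303i, |z|^2 = 0.0538
Iter 16: z = -0.0282 + -0.2303i, |z|^2 = 0.0538
Iter 17: z = -0.0282 + -0.2303i, |z|^2 = 0.0538

Answer: 18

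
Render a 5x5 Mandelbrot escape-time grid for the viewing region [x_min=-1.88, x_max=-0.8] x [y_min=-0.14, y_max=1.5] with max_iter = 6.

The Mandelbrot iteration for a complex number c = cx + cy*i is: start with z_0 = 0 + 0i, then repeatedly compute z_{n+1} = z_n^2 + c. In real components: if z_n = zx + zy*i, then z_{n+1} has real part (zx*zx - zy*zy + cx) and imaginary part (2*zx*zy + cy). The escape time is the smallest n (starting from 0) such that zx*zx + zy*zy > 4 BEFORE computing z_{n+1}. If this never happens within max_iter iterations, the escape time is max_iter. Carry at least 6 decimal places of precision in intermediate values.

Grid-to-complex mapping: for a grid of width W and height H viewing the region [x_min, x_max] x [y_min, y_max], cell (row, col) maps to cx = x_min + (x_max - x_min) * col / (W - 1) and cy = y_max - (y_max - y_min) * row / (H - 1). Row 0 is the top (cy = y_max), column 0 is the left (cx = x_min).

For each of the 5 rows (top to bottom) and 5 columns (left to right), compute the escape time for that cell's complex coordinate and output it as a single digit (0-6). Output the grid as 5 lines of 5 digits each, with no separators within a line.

Answer: 11122
12333
23344
34666
45666

Derivation:
(row=0, col=0): c = -1.8800 + 1.5000i → escape time 1
(row=0, col=1): c = -1.6100 + 1.5000i → escape time 1
(row=0, col=2): c = -1.3400 + 1.5000i → escape time 1
(row=0, col=3): c = -1.0700 + 1.5000i → escape time 2
(row=0, col=4): c = -0.8000 + 1.5000i → escape time 2
(row=1, col=0): c = -1.8800 + 1.0900i → escape time 1
(row=1, col=1): c = -1.6100 + 1.0900i → escape time 2
(row=1, col=2): c = -1.3400 + 1.0900i → escape time 3
(row=1, col=3): c = -1.0700 + 1.0900i → escape time 3
(row=1, col=4): c = -0.8000 + 1.0900i → escape time 3
(row=2, col=0): c = -1.8800 + 0.6800i → escape time 2
(row=2, col=1): c = -1.6100 + 0.6800i → escape time 3
(row=2, col=2): c = -1.3400 + 0.6800i → escape time 3
(row=2, col=3): c = -1.0700 + 0.6800i → escape time 4
(row=2, col=4): c = -0.8000 + 0.6800i → escape time 4
(row=3, col=0): c = -1.8800 + 0.2700i → escape time 3
(row=3, col=1): c = -1.6100 + 0.2700i → escape time 4
(row=3, col=2): c = -1.3400 + 0.2700i → escape time 6
(row=3, col=3): c = -1.0700 + 0.2700i → escape time 6
(row=3, col=4): c = -0.8000 + 0.2700i → escape time 6
(row=4, col=0): c = -1.8800 + -0.1400i → escape time 4
(row=4, col=1): c = -1.6100 + -0.1400i → escape time 5
(row=4, col=2): c = -1.3400 + -0.1400i → escape time 6
(row=4, col=3): c = -1.0700 + -0.1400i → escape time 6
(row=4, col=4): c = -0.8000 + -0.1400i → escape time 6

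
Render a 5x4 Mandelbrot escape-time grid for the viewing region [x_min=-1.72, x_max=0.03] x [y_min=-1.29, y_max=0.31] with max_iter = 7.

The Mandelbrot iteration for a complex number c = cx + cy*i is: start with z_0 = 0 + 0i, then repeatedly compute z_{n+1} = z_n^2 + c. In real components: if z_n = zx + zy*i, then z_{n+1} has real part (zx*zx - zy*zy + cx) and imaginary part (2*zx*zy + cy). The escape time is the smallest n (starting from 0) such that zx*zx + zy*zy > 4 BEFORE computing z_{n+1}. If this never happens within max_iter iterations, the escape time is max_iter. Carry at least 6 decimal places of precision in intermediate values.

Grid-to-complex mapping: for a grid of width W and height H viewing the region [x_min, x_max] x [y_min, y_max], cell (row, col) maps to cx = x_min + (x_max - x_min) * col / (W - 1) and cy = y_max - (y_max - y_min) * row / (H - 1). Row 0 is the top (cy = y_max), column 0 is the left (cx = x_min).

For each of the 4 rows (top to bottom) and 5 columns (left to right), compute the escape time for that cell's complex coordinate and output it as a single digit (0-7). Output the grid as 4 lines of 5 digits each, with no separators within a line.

(row=0, col=0): c = -1.7200 + 0.3100i → escape time 4
(row=0, col=1): c = -1.2825 + 0.3100i → escape time 7
(row=0, col=2): c = -0.8450 + 0.3100i → escape time 7
(row=0, col=3): c = -0.4075 + 0.3100i → escape time 7
(row=0, col=4): c = 0.0300 + 0.3100i → escape time 7
(row=1, col=0): c = -1.7200 + -0.2233i → escape time 4
(row=1, col=1): c = -1.2825 + -0.2233i → escape time 7
(row=1, col=2): c = -0.8450 + -0.2233i → escape time 7
(row=1, col=3): c = -0.4075 + -0.2233i → escape time 7
(row=1, col=4): c = 0.0300 + -0.2233i → escape time 7
(row=2, col=0): c = -1.7200 + -0.7567i → escape time 3
(row=2, col=1): c = -1.2825 + -0.7567i → escape time 3
(row=2, col=2): c = -0.8450 + -0.7567i → escape time 4
(row=2, col=3): c = -0.4075 + -0.7567i → escape time 7
(row=2, col=4): c = 0.0300 + -0.7567i → escape time 7
(row=3, col=0): c = -1.7200 + -1.2900i → escape time 1
(row=3, col=1): c = -1.2825 + -1.2900i → escape time 2
(row=3, col=2): c = -0.8450 + -1.2900i → escape time 2
(row=3, col=3): c = -0.4075 + -1.2900i → escape time 3
(row=3, col=4): c = 0.0300 + -1.2900i → escape time 2

Answer: 47777
47777
33477
12232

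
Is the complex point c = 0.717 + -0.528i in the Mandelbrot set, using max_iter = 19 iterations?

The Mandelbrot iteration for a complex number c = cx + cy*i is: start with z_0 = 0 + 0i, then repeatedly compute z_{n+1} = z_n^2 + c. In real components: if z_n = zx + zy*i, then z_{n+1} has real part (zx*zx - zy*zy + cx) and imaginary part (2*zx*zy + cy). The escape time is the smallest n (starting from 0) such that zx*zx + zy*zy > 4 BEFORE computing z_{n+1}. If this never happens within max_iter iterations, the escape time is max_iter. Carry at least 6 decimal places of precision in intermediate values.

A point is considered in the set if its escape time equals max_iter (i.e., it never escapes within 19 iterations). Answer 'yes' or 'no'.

Answer: no

Derivation:
z_0 = 0 + 0i, c = 0.7170 + -0.5280i
Iter 1: z = 0.7170 + -0.5280i, |z|^2 = 0.7929
Iter 2: z = 0.9523 + -1.2852i, |z|^2 = 2.5585
Iter 3: z = -0.0277 + -2.9757i, |z|^2 = 8.8556
Escaped at iteration 3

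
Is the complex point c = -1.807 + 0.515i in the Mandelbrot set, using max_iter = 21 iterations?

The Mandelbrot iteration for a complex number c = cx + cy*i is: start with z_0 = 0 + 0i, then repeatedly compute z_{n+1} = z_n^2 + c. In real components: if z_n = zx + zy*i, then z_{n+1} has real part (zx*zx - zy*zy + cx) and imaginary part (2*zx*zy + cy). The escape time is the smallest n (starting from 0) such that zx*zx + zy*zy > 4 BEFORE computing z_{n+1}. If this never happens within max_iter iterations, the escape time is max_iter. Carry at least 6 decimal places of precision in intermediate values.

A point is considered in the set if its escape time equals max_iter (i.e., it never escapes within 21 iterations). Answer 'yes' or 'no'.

z_0 = 0 + 0i, c = -1.8070 + 0.5150i
Iter 1: z = -1.8070 + 0.5150i, |z|^2 = 3.5305
Iter 2: z = 1.1930 + -1.3462i, |z|^2 = 3.2356
Iter 3: z = -2.1960 + -2.6971i, |z|^2 = 12.0968
Escaped at iteration 3

Answer: no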